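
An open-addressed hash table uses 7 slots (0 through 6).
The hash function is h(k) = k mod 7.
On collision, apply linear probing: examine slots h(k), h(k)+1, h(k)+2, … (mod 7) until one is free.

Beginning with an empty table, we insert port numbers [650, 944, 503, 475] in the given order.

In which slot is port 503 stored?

1

Insert 650: h=6, slot 6 empty => index 6.
Insert 944: h=6, slot 6 occupied => index 0.
Insert 503: h=6, slots 6,0 occupied => index 1.
Insert 475: h=6, slots 6,0,1 occupied => index 2.
Table: [944, 503, 475, ., ., ., 650]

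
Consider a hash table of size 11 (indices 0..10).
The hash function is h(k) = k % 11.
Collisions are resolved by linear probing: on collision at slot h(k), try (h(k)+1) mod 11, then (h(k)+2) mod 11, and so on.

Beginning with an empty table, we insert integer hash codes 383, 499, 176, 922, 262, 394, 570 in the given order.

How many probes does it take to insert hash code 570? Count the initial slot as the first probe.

6

383 hashes to 9; slot 9 is free → place at 9.
499 hashes to 4; slot 4 is free → place at 4.
176 hashes to 0; slot 0 is free → place at 0.
922 hashes to 9; 9 taken → place at 10.
262 hashes to 9; 9,10,0 taken → place at 1.
394 hashes to 9; 9,10,0,1 taken → place at 2.
570 hashes to 9; 9,10,0,1,2 taken → place at 3.
Table: [176, 262, 394, 570, 499, ., ., ., ., 383, 922]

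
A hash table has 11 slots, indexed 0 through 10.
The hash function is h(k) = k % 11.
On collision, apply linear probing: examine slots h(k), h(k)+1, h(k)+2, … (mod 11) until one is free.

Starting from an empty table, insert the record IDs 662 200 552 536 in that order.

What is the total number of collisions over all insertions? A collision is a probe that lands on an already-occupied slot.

662 hashes to 2; slot 2 is free => place at 2.
200 hashes to 2; 2 taken => place at 3.
552 hashes to 2; 2,3 taken => place at 4.
536 hashes to 8; slot 8 is free => place at 8.
Table: [—, —, 662, 200, 552, —, —, —, 536, —, —]

3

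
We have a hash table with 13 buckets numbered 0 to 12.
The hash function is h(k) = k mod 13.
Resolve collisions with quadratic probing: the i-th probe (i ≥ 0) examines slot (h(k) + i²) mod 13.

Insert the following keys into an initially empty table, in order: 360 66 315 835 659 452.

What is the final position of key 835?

4

360 hashes to 9; slot 9 is free => place at 9.
66 hashes to 1; slot 1 is free => place at 1.
315 hashes to 3; slot 3 is free => place at 3.
835 hashes to 3; 3 taken => place at 4.
659 hashes to 9; 9 taken => place at 10.
452 hashes to 10; 10 taken => place at 11.
Table: [—, 66, —, 315, 835, —, —, —, —, 360, 659, 452, —]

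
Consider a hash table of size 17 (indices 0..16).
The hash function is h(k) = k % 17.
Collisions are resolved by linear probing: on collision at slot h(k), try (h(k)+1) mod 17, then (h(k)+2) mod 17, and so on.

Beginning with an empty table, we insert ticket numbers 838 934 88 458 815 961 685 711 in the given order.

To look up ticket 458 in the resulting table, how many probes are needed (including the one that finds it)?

2

838 hashes to 5; slot 5 is free → place at 5.
934 hashes to 16; slot 16 is free → place at 16.
88 hashes to 3; slot 3 is free → place at 3.
458 hashes to 16; 16 taken → place at 0.
815 hashes to 16; 16,0 taken → place at 1.
961 hashes to 9; slot 9 is free → place at 9.
685 hashes to 5; 5 taken → place at 6.
711 hashes to 14; slot 14 is free → place at 14.
Table: [458, 815, ., 88, ., 838, 685, ., ., 961, ., ., ., ., 711, ., 934]
Lookup 458: h=16, probe 16,0 → found at 0.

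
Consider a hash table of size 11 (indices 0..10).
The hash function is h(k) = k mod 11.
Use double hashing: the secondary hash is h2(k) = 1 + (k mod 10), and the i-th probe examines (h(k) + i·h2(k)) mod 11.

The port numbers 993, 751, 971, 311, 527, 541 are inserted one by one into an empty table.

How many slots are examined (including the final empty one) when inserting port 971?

Insert 993: h=3, slot 3 empty → index 3.
Insert 751: h=3, h2=2, slot 3 occupied → index 5.
Insert 971: h=3, h2=2, slots 3,5 occupied → index 7.
Insert 311: h=3, h2=2, slots 3,5,7 occupied → index 9.
Insert 527: h=10, slot 10 empty → index 10.
Insert 541: h=2, slot 2 empty → index 2.
Table: [., ., 541, 993, ., 751, ., 971, ., 311, 527]

3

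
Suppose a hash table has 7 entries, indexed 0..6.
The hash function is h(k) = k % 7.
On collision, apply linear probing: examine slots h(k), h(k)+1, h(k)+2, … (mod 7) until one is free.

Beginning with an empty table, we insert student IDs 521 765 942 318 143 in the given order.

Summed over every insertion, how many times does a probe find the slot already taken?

5

Insert 521: h=3, slot 3 empty => index 3.
Insert 765: h=2, slot 2 empty => index 2.
Insert 942: h=4, slot 4 empty => index 4.
Insert 318: h=3, slots 3,4 occupied => index 5.
Insert 143: h=3, slots 3,4,5 occupied => index 6.
Table: [_, _, 765, 521, 942, 318, 143]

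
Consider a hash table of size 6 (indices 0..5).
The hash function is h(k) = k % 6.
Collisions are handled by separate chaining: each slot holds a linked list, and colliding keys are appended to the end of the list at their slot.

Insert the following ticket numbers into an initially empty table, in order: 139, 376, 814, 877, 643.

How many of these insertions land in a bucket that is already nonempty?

3

Insert 139: h=1, bucket 1 empty → new chain.
Insert 376: h=4, bucket 4 empty → new chain.
Insert 814: h=4, bucket 4 nonempty → append to chain.
Insert 877: h=1, bucket 1 nonempty → append to chain.
Insert 643: h=1, bucket 1 nonempty → append to chain.
Final buckets:
0: .
1: 139 -> 877 -> 643
2: .
3: .
4: 376 -> 814
5: .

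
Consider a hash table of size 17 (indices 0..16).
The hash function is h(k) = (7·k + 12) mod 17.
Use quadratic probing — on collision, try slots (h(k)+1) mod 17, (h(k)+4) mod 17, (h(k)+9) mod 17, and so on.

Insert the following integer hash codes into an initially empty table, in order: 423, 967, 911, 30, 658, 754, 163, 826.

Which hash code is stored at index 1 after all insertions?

423 hashes to 15; slot 15 is free -> place at 15.
967 hashes to 15; 15 taken -> place at 16.
911 hashes to 14; slot 14 is free -> place at 14.
30 hashes to 1; slot 1 is free -> place at 1.
658 hashes to 11; slot 11 is free -> place at 11.
754 hashes to 3; slot 3 is free -> place at 3.
163 hashes to 14; 14,15,1 taken -> place at 6.
826 hashes to 14; 14,15,1,6 taken -> place at 13.
Table: [., 30, ., 754, ., ., 163, ., ., ., ., 658, ., 826, 911, 423, 967]

30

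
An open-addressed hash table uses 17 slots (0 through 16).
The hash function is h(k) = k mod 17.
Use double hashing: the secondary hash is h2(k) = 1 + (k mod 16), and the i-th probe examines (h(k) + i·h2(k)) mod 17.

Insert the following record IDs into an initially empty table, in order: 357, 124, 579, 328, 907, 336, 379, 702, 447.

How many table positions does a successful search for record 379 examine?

357 hashes to 0; slot 0 is free → place at 0.
124 hashes to 5; slot 5 is free → place at 5.
579 hashes to 1; slot 1 is free → place at 1.
328 hashes to 5, h2=9; 5 taken → place at 14.
907 hashes to 6; slot 6 is free → place at 6.
336 hashes to 13; slot 13 is free → place at 13.
379 hashes to 5, h2=12; 5,0 taken → place at 12.
702 hashes to 5, h2=15; 5 taken → place at 3.
447 hashes to 5, h2=16; 5 taken → place at 4.
Table: [357, 579, ., 702, 447, 124, 907, ., ., ., ., ., 379, 336, 328, ., .]
Lookup 379: h=5, h2=12, probe 5,0,12 → found at 12.

3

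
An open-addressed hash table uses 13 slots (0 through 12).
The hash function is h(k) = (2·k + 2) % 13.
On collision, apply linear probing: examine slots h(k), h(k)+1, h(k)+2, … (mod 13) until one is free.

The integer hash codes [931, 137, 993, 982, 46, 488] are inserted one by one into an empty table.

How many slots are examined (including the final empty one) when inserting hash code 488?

931 hashes to 5; slot 5 is free → place at 5.
137 hashes to 3; slot 3 is free → place at 3.
993 hashes to 12; slot 12 is free → place at 12.
982 hashes to 3; 3 taken → place at 4.
46 hashes to 3; 3,4,5 taken → place at 6.
488 hashes to 3; 3,4,5,6 taken → place at 7.
Table: [., ., ., 137, 982, 931, 46, 488, ., ., ., ., 993]

5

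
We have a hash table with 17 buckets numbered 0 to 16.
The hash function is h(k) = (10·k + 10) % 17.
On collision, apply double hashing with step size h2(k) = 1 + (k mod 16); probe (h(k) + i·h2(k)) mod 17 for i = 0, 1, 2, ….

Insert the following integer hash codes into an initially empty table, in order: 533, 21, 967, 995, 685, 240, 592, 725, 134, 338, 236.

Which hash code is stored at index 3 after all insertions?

533: h=2 → slot 2
21: h=16 → slot 16
967: h=7 → slot 7
995: h=15 → slot 15
685: h=9 → slot 9
240: h=13 → slot 13
592: h=14 → slot 14
725: h=1 → slot 1
134: h=7, h2=7, probe 7,14,4 → slot 4
338: h=7, h2=3, probe 7,10 → slot 10
236: h=7, h2=13, probe 7,3 → slot 3
Table: [∅, 725, 533, 236, 134, ∅, ∅, 967, ∅, 685, 338, ∅, ∅, 240, 592, 995, 21]

236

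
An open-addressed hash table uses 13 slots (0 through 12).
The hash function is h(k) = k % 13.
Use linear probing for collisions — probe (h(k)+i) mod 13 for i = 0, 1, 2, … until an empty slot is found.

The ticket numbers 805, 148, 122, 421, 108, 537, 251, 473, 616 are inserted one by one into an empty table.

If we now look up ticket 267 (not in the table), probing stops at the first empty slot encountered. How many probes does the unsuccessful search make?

7

805: h=12 -> slot 12
148: h=5 -> slot 5
122: h=5, probe 5,6 -> slot 6
421: h=5, probe 5,6,7 -> slot 7
108: h=4 -> slot 4
537: h=4, probe 4,5,6,7,8 -> slot 8
251: h=4, probe 4,5,6,7,8,9 -> slot 9
473: h=5, probe 5,6,7,8,9,10 -> slot 10
616: h=5, probe 5,6,7,8,9,10,11 -> slot 11
Table: [., ., ., ., 108, 148, 122, 421, 537, 251, 473, 616, 805]
Lookup 267: h=7, probe 7,8,9,10,11,12,0 → slot 0 empty, not found.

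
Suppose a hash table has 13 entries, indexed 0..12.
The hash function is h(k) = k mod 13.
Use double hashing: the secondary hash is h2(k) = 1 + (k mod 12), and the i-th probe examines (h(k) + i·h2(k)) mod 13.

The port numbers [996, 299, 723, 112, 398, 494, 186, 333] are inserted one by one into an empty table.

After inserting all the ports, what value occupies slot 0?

299

Insert 996: h=8, slot 8 empty => index 8.
Insert 299: h=0, slot 0 empty => index 0.
Insert 723: h=8, h2=4, slot 8 occupied => index 12.
Insert 112: h=8, h2=5, slots 8,0 occupied => index 5.
Insert 398: h=8, h2=3, slot 8 occupied => index 11.
Insert 494: h=0, h2=3, slot 0 occupied => index 3.
Insert 186: h=4, slot 4 empty => index 4.
Insert 333: h=8, h2=10, slots 8,5 occupied => index 2.
Table: [299, ., 333, 494, 186, 112, ., ., 996, ., ., 398, 723]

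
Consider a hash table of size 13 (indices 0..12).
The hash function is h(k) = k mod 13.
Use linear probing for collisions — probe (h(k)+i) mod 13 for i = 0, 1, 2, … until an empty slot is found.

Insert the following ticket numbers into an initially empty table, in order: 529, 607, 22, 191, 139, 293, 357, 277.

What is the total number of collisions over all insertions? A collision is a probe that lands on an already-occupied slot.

529 hashes to 9; slot 9 is free → place at 9.
607 hashes to 9; 9 taken → place at 10.
22 hashes to 9; 9,10 taken → place at 11.
191 hashes to 9; 9,10,11 taken → place at 12.
139 hashes to 9; 9,10,11,12 taken → place at 0.
293 hashes to 7; slot 7 is free → place at 7.
357 hashes to 6; slot 6 is free → place at 6.
277 hashes to 4; slot 4 is free → place at 4.
Table: [139, ., ., ., 277, ., 357, 293, ., 529, 607, 22, 191]

10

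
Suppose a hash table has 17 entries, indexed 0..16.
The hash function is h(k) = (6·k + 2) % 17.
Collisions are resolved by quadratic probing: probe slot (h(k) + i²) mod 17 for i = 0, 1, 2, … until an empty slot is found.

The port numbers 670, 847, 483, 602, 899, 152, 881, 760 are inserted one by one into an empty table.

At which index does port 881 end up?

2

670: h=10 -> slot 10
847: h=1 -> slot 1
483: h=10, probe 10,11 -> slot 11
602: h=10, probe 10,11,14 -> slot 14
899: h=7 -> slot 7
152: h=13 -> slot 13
881: h=1, probe 1,2 -> slot 2
760: h=6 -> slot 6
Table: [—, 847, 881, —, —, —, 760, 899, —, —, 670, 483, —, 152, 602, —, —]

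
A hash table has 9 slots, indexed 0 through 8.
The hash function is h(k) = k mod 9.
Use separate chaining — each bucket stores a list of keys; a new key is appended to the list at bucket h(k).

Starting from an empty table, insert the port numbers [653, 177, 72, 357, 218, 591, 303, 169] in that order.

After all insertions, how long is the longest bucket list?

4

Insert 653: h=5, bucket 5 empty → new chain.
Insert 177: h=6, bucket 6 empty → new chain.
Insert 72: h=0, bucket 0 empty → new chain.
Insert 357: h=6, bucket 6 nonempty → append to chain.
Insert 218: h=2, bucket 2 empty → new chain.
Insert 591: h=6, bucket 6 nonempty → append to chain.
Insert 303: h=6, bucket 6 nonempty → append to chain.
Insert 169: h=7, bucket 7 empty → new chain.
Final buckets:
0: 72
1: _
2: 218
3: _
4: _
5: 653
6: 177 -> 357 -> 591 -> 303
7: 169
8: _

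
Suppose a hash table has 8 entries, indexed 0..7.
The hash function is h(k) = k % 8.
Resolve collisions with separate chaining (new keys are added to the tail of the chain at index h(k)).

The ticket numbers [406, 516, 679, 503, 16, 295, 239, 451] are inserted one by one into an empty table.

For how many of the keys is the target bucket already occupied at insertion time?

406 → bucket 6
516 → bucket 4
679 → bucket 7
503 → bucket 7 (collision)
16 → bucket 0
295 → bucket 7 (collision)
239 → bucket 7 (collision)
451 → bucket 3
Final buckets:
0: 16
1: -
2: -
3: 451
4: 516
5: -
6: 406
7: 679 -> 503 -> 295 -> 239

3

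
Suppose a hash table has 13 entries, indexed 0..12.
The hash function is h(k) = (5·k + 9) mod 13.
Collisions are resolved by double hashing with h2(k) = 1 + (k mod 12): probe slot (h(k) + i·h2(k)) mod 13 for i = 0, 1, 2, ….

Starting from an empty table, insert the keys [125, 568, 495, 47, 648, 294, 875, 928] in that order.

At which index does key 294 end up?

125 hashes to 10; slot 10 is free => place at 10.
568 hashes to 2; slot 2 is free => place at 2.
495 hashes to 1; slot 1 is free => place at 1.
47 hashes to 10, h2=12; 10 taken => place at 9.
648 hashes to 12; slot 12 is free => place at 12.
294 hashes to 10, h2=7; 10 taken => place at 4.
875 hashes to 3; slot 3 is free => place at 3.
928 hashes to 8; slot 8 is free => place at 8.
Table: [., 495, 568, 875, 294, ., ., ., 928, 47, 125, ., 648]

4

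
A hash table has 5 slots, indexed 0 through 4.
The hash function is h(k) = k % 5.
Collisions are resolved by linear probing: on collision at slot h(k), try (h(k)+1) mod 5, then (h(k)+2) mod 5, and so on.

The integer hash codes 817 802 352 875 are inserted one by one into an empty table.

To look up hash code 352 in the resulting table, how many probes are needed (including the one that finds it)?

Insert 817: h=2, slot 2 empty => index 2.
Insert 802: h=2, slot 2 occupied => index 3.
Insert 352: h=2, slots 2,3 occupied => index 4.
Insert 875: h=0, slot 0 empty => index 0.
Table: [875, _, 817, 802, 352]
Lookup 352: h=2, probe 2,3,4 → found at 4.

3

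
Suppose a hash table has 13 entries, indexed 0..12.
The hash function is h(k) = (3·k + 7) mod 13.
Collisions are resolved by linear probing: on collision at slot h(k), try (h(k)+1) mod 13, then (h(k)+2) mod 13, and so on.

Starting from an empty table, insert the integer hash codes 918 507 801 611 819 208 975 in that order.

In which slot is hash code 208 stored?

10

Insert 918: h=5, slot 5 empty → index 5.
Insert 507: h=7, slot 7 empty → index 7.
Insert 801: h=5, slot 5 occupied → index 6.
Insert 611: h=7, slot 7 occupied → index 8.
Insert 819: h=7, slots 7,8 occupied → index 9.
Insert 208: h=7, slots 7,8,9 occupied → index 10.
Insert 975: h=7, slots 7,8,9,10 occupied → index 11.
Table: [—, —, —, —, —, 918, 801, 507, 611, 819, 208, 975, —]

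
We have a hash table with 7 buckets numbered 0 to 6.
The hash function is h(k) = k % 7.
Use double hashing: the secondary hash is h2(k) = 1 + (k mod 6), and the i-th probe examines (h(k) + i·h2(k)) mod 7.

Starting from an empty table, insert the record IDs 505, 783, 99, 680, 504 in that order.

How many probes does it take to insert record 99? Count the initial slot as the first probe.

2

505 hashes to 1; slot 1 is free → place at 1.
783 hashes to 6; slot 6 is free → place at 6.
99 hashes to 1, h2=4; 1 taken → place at 5.
680 hashes to 1, h2=3; 1 taken → place at 4.
504 hashes to 0; slot 0 is free → place at 0.
Table: [504, 505, ∅, ∅, 680, 99, 783]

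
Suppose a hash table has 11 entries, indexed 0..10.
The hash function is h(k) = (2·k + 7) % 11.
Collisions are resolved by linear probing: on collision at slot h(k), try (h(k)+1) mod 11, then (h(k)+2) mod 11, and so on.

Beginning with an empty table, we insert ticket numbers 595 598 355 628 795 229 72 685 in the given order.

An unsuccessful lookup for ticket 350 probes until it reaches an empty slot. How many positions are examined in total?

5

595 hashes to 9; slot 9 is free → place at 9.
598 hashes to 4; slot 4 is free → place at 4.
355 hashes to 2; slot 2 is free → place at 2.
628 hashes to 9; 9 taken → place at 10.
795 hashes to 2; 2 taken → place at 3.
229 hashes to 3; 3,4 taken → place at 5.
72 hashes to 8; slot 8 is free → place at 8.
685 hashes to 2; 2,3,4,5 taken → place at 6.
Table: [., ., 355, 795, 598, 229, 685, ., 72, 595, 628]
Lookup 350: h=3, probe 3,4,5,6,7 → slot 7 empty, not found.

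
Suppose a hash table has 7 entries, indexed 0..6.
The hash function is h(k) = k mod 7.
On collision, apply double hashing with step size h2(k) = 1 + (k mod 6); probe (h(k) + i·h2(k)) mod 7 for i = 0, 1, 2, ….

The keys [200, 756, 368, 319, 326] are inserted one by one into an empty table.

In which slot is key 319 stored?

200 hashes to 4; slot 4 is free => place at 4.
756 hashes to 0; slot 0 is free => place at 0.
368 hashes to 4, h2=3; 4,0 taken => place at 3.
319 hashes to 4, h2=2; 4 taken => place at 6.
326 hashes to 4, h2=3; 4,0,3,6 taken => place at 2.
Table: [756, —, 326, 368, 200, —, 319]

6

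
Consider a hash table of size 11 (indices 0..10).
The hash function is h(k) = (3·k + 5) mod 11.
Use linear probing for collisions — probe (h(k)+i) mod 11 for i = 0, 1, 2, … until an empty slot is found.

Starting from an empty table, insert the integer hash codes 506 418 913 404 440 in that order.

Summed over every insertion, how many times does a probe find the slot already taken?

506 hashes to 5; slot 5 is free -> place at 5.
418 hashes to 5; 5 taken -> place at 6.
913 hashes to 5; 5,6 taken -> place at 7.
404 hashes to 7; 7 taken -> place at 8.
440 hashes to 5; 5,6,7,8 taken -> place at 9.
Table: [—, —, —, —, —, 506, 418, 913, 404, 440, —]

8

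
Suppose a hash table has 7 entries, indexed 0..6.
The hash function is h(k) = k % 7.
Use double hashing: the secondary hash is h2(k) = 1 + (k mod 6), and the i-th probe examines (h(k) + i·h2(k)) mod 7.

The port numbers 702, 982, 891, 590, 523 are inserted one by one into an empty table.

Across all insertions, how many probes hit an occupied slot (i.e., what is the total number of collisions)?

Insert 702: h=2, slot 2 empty => index 2.
Insert 982: h=2, h2=5, slot 2 occupied => index 0.
Insert 891: h=2, h2=4, slot 2 occupied => index 6.
Insert 590: h=2, h2=3, slot 2 occupied => index 5.
Insert 523: h=5, h2=2, slots 5,0,2 occupied => index 4.
Table: [982, ., 702, ., 523, 590, 891]

6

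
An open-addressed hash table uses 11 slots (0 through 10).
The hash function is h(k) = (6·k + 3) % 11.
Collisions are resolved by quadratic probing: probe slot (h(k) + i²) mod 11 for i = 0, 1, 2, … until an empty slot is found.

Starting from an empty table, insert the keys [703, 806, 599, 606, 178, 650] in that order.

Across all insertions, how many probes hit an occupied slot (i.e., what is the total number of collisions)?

Insert 703: h=8, slot 8 empty -> index 8.
Insert 806: h=10, slot 10 empty -> index 10.
Insert 599: h=0, slot 0 empty -> index 0.
Insert 606: h=9, slot 9 empty -> index 9.
Insert 178: h=4, slot 4 empty -> index 4.
Insert 650: h=9, slots 9,10 occupied -> index 2.
Table: [599, ., 650, ., 178, ., ., ., 703, 606, 806]

2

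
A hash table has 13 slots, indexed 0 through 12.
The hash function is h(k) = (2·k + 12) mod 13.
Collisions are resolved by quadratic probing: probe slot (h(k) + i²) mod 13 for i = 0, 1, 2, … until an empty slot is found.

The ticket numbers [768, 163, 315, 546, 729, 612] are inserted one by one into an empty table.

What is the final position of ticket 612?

10

Insert 768: h=1, slot 1 empty => index 1.
Insert 163: h=0, slot 0 empty => index 0.
Insert 315: h=5, slot 5 empty => index 5.
Insert 546: h=12, slot 12 empty => index 12.
Insert 729: h=1, slot 1 occupied => index 2.
Insert 612: h=1, slots 1,2,5 occupied => index 10.
Table: [163, 768, 729, ∅, ∅, 315, ∅, ∅, ∅, ∅, 612, ∅, 546]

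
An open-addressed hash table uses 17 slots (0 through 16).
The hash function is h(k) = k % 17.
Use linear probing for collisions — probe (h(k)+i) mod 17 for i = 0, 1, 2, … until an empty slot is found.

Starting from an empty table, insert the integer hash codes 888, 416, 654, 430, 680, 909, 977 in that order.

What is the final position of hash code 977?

11

888 hashes to 4; slot 4 is free => place at 4.
416 hashes to 8; slot 8 is free => place at 8.
654 hashes to 8; 8 taken => place at 9.
430 hashes to 5; slot 5 is free => place at 5.
680 hashes to 0; slot 0 is free => place at 0.
909 hashes to 8; 8,9 taken => place at 10.
977 hashes to 8; 8,9,10 taken => place at 11.
Table: [680, —, —, —, 888, 430, —, —, 416, 654, 909, 977, —, —, —, —, —]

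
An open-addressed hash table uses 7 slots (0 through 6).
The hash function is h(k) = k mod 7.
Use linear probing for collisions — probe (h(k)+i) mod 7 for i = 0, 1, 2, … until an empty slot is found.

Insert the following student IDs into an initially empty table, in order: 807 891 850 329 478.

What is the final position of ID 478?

Insert 807: h=2, slot 2 empty -> index 2.
Insert 891: h=2, slot 2 occupied -> index 3.
Insert 850: h=3, slot 3 occupied -> index 4.
Insert 329: h=0, slot 0 empty -> index 0.
Insert 478: h=2, slots 2,3,4 occupied -> index 5.
Table: [329, ∅, 807, 891, 850, 478, ∅]

5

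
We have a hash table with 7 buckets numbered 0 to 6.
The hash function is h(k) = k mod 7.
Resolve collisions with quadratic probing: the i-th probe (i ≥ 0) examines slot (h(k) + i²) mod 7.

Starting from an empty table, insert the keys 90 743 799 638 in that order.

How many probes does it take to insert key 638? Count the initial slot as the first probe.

3

90: h=6 -> slot 6
743: h=1 -> slot 1
799: h=1, probe 1,2 -> slot 2
638: h=1, probe 1,2,5 -> slot 5
Table: [_, 743, 799, _, _, 638, 90]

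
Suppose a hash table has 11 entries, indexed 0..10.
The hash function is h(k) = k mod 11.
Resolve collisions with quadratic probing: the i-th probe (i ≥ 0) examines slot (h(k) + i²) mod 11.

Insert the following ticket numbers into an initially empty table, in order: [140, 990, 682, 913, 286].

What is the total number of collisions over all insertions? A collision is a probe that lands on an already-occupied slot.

6

Insert 140: h=8, slot 8 empty => index 8.
Insert 990: h=0, slot 0 empty => index 0.
Insert 682: h=0, slot 0 occupied => index 1.
Insert 913: h=0, slots 0,1 occupied => index 4.
Insert 286: h=0, slots 0,1,4 occupied => index 9.
Table: [990, 682, -, -, 913, -, -, -, 140, 286, -]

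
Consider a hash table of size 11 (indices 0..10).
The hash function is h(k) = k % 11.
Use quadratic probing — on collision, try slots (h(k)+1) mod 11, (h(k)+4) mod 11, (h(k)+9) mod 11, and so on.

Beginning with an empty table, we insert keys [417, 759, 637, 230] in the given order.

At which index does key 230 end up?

417: h=10 → slot 10
759: h=0 → slot 0
637: h=10, probe 10,0,3 → slot 3
230: h=10, probe 10,0,3,8 → slot 8
Table: [759, ., ., 637, ., ., ., ., 230, ., 417]

8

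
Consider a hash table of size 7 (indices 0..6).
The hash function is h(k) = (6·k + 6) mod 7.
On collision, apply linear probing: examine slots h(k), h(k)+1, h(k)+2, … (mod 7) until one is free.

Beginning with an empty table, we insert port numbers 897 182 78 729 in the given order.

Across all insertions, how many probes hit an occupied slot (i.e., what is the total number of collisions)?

897 hashes to 5; slot 5 is free -> place at 5.
182 hashes to 6; slot 6 is free -> place at 6.
78 hashes to 5; 5,6 taken -> place at 0.
729 hashes to 5; 5,6,0 taken -> place at 1.
Table: [78, 729, ., ., ., 897, 182]

5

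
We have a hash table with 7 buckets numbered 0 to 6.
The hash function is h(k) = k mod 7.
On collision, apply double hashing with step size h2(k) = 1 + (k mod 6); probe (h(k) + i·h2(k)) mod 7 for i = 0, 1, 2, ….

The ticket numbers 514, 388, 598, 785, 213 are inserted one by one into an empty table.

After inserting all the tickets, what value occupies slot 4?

514: h=3 → slot 3
388: h=3, h2=5, probe 3,1 → slot 1
598: h=3, h2=5, probe 3,1,6 → slot 6
785: h=1, h2=6, probe 1,0 → slot 0
213: h=3, h2=4, probe 3,0,4 → slot 4
Table: [785, 388, —, 514, 213, —, 598]

213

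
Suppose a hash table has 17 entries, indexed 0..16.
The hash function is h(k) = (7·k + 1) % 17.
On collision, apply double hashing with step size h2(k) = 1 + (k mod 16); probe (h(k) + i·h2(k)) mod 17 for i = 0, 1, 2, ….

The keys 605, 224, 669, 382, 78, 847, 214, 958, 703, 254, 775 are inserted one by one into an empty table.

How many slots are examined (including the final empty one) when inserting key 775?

3

605 hashes to 3; slot 3 is free → place at 3.
224 hashes to 5; slot 5 is free → place at 5.
669 hashes to 9; slot 9 is free → place at 9.
382 hashes to 6; slot 6 is free → place at 6.
78 hashes to 3, h2=15; 3 taken → place at 1.
847 hashes to 14; slot 14 is free → place at 14.
214 hashes to 3, h2=7; 3 taken → place at 10.
958 hashes to 9, h2=15; 9 taken → place at 7.
703 hashes to 9, h2=16; 9 taken → place at 8.
254 hashes to 11; slot 11 is free → place at 11.
775 hashes to 3, h2=8; 3,11 taken → place at 2.
Table: [—, 78, 775, 605, —, 224, 382, 958, 703, 669, 214, 254, —, —, 847, —, —]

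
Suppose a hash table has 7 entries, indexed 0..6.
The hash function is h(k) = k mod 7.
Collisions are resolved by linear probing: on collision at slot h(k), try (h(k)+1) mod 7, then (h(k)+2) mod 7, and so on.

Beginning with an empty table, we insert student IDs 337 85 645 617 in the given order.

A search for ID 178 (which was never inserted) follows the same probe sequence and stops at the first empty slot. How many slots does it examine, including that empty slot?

337: h=1 → slot 1
85: h=1, probe 1,2 → slot 2
645: h=1, probe 1,2,3 → slot 3
617: h=1, probe 1,2,3,4 → slot 4
Table: [_, 337, 85, 645, 617, _, _]
Lookup 178: h=3, probe 3,4,5 → slot 5 empty, not found.

3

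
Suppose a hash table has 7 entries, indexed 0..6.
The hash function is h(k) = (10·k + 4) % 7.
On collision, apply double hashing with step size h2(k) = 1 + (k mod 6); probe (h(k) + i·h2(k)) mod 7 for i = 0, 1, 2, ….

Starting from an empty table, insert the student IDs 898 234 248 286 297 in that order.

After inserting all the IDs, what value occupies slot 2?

Insert 898: h=3, slot 3 empty → index 3.
Insert 234: h=6, slot 6 empty → index 6.
Insert 248: h=6, h2=3, slot 6 occupied → index 2.
Insert 286: h=1, slot 1 empty → index 1.
Insert 297: h=6, h2=4, slots 6,3 occupied → index 0.
Table: [297, 286, 248, 898, _, _, 234]

248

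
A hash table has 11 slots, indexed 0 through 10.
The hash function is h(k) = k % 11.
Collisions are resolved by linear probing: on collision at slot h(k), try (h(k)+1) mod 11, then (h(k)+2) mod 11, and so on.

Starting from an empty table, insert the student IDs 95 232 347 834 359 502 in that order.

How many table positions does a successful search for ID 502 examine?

95: h=7 → slot 7
232: h=1 → slot 1
347: h=6 → slot 6
834: h=9 → slot 9
359: h=7, probe 7,8 → slot 8
502: h=7, probe 7,8,9,10 → slot 10
Table: [_, 232, _, _, _, _, 347, 95, 359, 834, 502]
Lookup 502: h=7, probe 7,8,9,10 → found at 10.

4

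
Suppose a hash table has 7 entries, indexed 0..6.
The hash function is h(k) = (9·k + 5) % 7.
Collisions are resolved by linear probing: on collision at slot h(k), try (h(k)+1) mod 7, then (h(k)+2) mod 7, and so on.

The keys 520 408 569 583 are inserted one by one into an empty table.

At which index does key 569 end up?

520 hashes to 2; slot 2 is free → place at 2.
408 hashes to 2; 2 taken → place at 3.
569 hashes to 2; 2,3 taken → place at 4.
583 hashes to 2; 2,3,4 taken → place at 5.
Table: [-, -, 520, 408, 569, 583, -]

4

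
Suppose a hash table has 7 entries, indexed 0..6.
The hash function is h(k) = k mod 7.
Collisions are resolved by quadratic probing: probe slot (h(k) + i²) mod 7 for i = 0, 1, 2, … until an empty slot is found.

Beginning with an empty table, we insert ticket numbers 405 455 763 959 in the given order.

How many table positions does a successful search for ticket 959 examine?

405 hashes to 6; slot 6 is free => place at 6.
455 hashes to 0; slot 0 is free => place at 0.
763 hashes to 0; 0 taken => place at 1.
959 hashes to 0; 0,1 taken => place at 4.
Table: [455, 763, -, -, 959, -, 405]
Lookup 959: h=0, probe 0,1,4 → found at 4.

3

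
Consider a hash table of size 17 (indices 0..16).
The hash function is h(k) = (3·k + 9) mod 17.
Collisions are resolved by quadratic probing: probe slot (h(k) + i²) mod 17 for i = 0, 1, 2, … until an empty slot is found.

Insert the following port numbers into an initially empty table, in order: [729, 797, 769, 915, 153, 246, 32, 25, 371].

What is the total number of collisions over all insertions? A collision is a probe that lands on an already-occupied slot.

8

Insert 729: h=3, slot 3 empty → index 3.
Insert 797: h=3, slot 3 occupied → index 4.
Insert 769: h=4, slot 4 occupied → index 5.
Insert 915: h=0, slot 0 empty → index 0.
Insert 153: h=9, slot 9 empty → index 9.
Insert 246: h=16, slot 16 empty → index 16.
Insert 32: h=3, slots 3,4 occupied → index 7.
Insert 25: h=16, slots 16,0,3 occupied → index 8.
Insert 371: h=0, slot 0 occupied → index 1.
Table: [915, 371, ., 729, 797, 769, ., 32, 25, 153, ., ., ., ., ., ., 246]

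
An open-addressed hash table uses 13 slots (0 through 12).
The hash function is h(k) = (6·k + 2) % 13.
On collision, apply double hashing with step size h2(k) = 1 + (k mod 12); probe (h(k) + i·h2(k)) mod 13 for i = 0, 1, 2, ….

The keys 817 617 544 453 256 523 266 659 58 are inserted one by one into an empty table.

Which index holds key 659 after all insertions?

817 hashes to 3; slot 3 is free => place at 3.
617 hashes to 12; slot 12 is free => place at 12.
544 hashes to 3, h2=5; 3 taken => place at 8.
453 hashes to 3, h2=10; 3 taken => place at 0.
256 hashes to 4; slot 4 is free => place at 4.
523 hashes to 7; slot 7 is free => place at 7.
266 hashes to 12, h2=3; 12 taken => place at 2.
659 hashes to 4, h2=12; 4,3,2 taken => place at 1.
58 hashes to 12, h2=11; 12 taken => place at 10.
Table: [453, 659, 266, 817, 256, ., ., 523, 544, ., 58, ., 617]

1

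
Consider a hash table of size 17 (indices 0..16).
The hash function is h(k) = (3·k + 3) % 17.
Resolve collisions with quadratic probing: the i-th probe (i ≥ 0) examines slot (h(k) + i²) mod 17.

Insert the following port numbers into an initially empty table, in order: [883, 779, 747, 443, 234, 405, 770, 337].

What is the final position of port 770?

2

883: h=0 -> slot 0
779: h=11 -> slot 11
747: h=0, probe 0,1 -> slot 1
443: h=6 -> slot 6
234: h=8 -> slot 8
405: h=11, probe 11,12 -> slot 12
770: h=1, probe 1,2 -> slot 2
337: h=11, probe 11,12,15 -> slot 15
Table: [883, 747, 770, ∅, ∅, ∅, 443, ∅, 234, ∅, ∅, 779, 405, ∅, ∅, 337, ∅]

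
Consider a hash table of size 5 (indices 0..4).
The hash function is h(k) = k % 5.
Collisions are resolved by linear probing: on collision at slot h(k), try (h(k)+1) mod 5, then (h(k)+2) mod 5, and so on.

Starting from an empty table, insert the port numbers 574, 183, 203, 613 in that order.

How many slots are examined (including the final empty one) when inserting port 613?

4

574 hashes to 4; slot 4 is free → place at 4.
183 hashes to 3; slot 3 is free → place at 3.
203 hashes to 3; 3,4 taken → place at 0.
613 hashes to 3; 3,4,0 taken → place at 1.
Table: [203, 613, ., 183, 574]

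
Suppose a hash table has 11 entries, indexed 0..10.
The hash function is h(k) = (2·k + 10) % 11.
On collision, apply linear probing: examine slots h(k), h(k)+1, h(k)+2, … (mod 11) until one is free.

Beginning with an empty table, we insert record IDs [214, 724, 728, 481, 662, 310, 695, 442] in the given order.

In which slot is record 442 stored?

214: h=9 -> slot 9
724: h=6 -> slot 6
728: h=3 -> slot 3
481: h=4 -> slot 4
662: h=3, probe 3,4,5 -> slot 5
310: h=3, probe 3,4,5,6,7 -> slot 7
695: h=3, probe 3,4,5,6,7,8 -> slot 8
442: h=3, probe 3,4,5,6,7,8,9,10 -> slot 10
Table: [∅, ∅, ∅, 728, 481, 662, 724, 310, 695, 214, 442]

10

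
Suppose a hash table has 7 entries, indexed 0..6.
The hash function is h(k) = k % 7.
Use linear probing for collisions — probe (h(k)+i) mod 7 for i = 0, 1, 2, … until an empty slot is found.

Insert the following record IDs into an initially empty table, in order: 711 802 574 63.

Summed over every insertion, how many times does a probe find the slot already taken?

2

711: h=4 → slot 4
802: h=4, probe 4,5 → slot 5
574: h=0 → slot 0
63: h=0, probe 0,1 → slot 1
Table: [574, 63, -, -, 711, 802, -]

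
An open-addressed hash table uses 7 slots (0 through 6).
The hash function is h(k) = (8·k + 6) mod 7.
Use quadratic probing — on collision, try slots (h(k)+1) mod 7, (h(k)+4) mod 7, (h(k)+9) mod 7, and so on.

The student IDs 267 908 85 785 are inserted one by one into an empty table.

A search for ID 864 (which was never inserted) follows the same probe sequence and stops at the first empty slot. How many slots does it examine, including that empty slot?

2

Insert 267: h=0, slot 0 empty => index 0.
Insert 908: h=4, slot 4 empty => index 4.
Insert 85: h=0, slot 0 occupied => index 1.
Insert 785: h=0, slots 0,1,4 occupied => index 2.
Table: [267, 85, 785, —, 908, —, —]
Lookup 864: h=2, probe 2,3 → slot 3 empty, not found.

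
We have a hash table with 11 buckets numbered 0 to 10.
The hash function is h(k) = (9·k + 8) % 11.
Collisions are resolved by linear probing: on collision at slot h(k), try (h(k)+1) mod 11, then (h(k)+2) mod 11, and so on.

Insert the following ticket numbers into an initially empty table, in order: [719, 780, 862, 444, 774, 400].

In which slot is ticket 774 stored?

Insert 719: h=0, slot 0 empty => index 0.
Insert 780: h=10, slot 10 empty => index 10.
Insert 862: h=0, slot 0 occupied => index 1.
Insert 444: h=0, slots 0,1 occupied => index 2.
Insert 774: h=0, slots 0,1,2 occupied => index 3.
Insert 400: h=0, slots 0,1,2,3 occupied => index 4.
Table: [719, 862, 444, 774, 400, -, -, -, -, -, 780]

3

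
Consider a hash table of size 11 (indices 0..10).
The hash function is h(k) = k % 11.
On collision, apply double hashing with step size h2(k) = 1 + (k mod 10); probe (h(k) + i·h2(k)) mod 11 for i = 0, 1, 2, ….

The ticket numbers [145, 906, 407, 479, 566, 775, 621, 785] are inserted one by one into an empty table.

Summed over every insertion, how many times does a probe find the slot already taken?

5

Insert 145: h=2, slot 2 empty -> index 2.
Insert 906: h=4, slot 4 empty -> index 4.
Insert 407: h=0, slot 0 empty -> index 0.
Insert 479: h=6, slot 6 empty -> index 6.
Insert 566: h=5, slot 5 empty -> index 5.
Insert 775: h=5, h2=6, slots 5,0,6 occupied -> index 1.
Insert 621: h=5, h2=2, slot 5 occupied -> index 7.
Insert 785: h=4, h2=6, slot 4 occupied -> index 10.
Table: [407, 775, 145, ., 906, 566, 479, 621, ., ., 785]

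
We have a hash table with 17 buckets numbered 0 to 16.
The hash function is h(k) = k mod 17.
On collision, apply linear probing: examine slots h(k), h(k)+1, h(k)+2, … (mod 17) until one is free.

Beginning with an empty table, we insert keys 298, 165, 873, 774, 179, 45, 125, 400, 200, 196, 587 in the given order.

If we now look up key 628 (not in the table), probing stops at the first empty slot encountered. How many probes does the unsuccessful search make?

3

Insert 298: h=9, slot 9 empty → index 9.
Insert 165: h=12, slot 12 empty → index 12.
Insert 873: h=6, slot 6 empty → index 6.
Insert 774: h=9, slot 9 occupied → index 10.
Insert 179: h=9, slots 9,10 occupied → index 11.
Insert 45: h=11, slots 11,12 occupied → index 13.
Insert 125: h=6, slot 6 occupied → index 7.
Insert 400: h=9, slots 9,10,11,12,13 occupied → index 14.
Insert 200: h=13, slots 13,14 occupied → index 15.
Insert 196: h=9, slots 9,10,11,12,13,14,15 occupied → index 16.
Insert 587: h=9, slots 9,10,11,12,13,14,15,16 occupied → index 0.
Table: [587, ∅, ∅, ∅, ∅, ∅, 873, 125, ∅, 298, 774, 179, 165, 45, 400, 200, 196]
Lookup 628: h=16, probe 16,0,1 → slot 1 empty, not found.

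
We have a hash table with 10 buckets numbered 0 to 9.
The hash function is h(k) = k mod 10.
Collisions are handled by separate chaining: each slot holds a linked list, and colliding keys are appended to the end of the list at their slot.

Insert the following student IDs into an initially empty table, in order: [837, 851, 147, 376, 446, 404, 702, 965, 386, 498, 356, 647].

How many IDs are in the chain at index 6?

4

837 → bucket 7
851 → bucket 1
147 → bucket 7 (collision)
376 → bucket 6
446 → bucket 6 (collision)
404 → bucket 4
702 → bucket 2
965 → bucket 5
386 → bucket 6 (collision)
498 → bucket 8
356 → bucket 6 (collision)
647 → bucket 7 (collision)
Final buckets:
0: —
1: 851
2: 702
3: —
4: 404
5: 965
6: 376 -> 446 -> 386 -> 356
7: 837 -> 147 -> 647
8: 498
9: —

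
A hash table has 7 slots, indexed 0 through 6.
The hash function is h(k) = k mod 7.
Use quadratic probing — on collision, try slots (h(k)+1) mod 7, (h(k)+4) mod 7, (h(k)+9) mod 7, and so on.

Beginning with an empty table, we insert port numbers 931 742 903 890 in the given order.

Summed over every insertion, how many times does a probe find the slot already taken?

931 hashes to 0; slot 0 is free -> place at 0.
742 hashes to 0; 0 taken -> place at 1.
903 hashes to 0; 0,1 taken -> place at 4.
890 hashes to 1; 1 taken -> place at 2.
Table: [931, 742, 890, ∅, 903, ∅, ∅]

4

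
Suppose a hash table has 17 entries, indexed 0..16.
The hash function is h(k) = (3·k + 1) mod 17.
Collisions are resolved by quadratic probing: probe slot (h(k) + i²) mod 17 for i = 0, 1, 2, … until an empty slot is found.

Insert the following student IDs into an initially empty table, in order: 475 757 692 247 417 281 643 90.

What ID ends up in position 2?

475 hashes to 15; slot 15 is free -> place at 15.
757 hashes to 11; slot 11 is free -> place at 11.
692 hashes to 3; slot 3 is free -> place at 3.
247 hashes to 11; 11 taken -> place at 12.
417 hashes to 11; 11,12,15,3 taken -> place at 10.
281 hashes to 11; 11,12,15,3,10 taken -> place at 2.
643 hashes to 9; slot 9 is free -> place at 9.
90 hashes to 16; slot 16 is free -> place at 16.
Table: [-, -, 281, 692, -, -, -, -, -, 643, 417, 757, 247, -, -, 475, 90]

281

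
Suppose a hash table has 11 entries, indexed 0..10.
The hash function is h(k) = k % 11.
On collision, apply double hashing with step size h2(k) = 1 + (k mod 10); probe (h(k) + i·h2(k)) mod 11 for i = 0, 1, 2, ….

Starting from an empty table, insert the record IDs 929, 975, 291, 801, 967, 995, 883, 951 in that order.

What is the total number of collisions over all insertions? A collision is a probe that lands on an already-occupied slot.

Insert 929: h=5, slot 5 empty → index 5.
Insert 975: h=7, slot 7 empty → index 7.
Insert 291: h=5, h2=2, slots 5,7 occupied → index 9.
Insert 801: h=9, h2=2, slot 9 occupied → index 0.
Insert 967: h=10, slot 10 empty → index 10.
Insert 995: h=5, h2=6, slots 5,0 occupied → index 6.
Insert 883: h=3, slot 3 empty → index 3.
Insert 951: h=5, h2=2, slots 5,7,9,0 occupied → index 2.
Table: [801, -, 951, 883, -, 929, 995, 975, -, 291, 967]

9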